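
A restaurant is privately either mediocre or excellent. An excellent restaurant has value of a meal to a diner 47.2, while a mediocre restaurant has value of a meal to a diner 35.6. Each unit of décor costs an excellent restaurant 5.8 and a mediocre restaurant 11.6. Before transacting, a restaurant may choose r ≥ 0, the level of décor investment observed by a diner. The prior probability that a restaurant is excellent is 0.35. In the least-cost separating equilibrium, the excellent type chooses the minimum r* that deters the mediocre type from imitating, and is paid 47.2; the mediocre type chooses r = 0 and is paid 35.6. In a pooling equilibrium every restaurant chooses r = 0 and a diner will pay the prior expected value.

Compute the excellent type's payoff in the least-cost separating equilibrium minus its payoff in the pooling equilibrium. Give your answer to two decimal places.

Least-cost separating signal: r* solves 35.6 = 47.2 − 11.6·r*, so r* = (47.2 − 35.6)/11.6 = 1.
Excellent type's separating payoff: 47.2 − 5.8 × r* = 47.2 − 5.8 × (47.2 − 35.6)/11.6 = 47.2 − 67.28/11.6 = 41.4.
Pooling payoff: 0.35 × 47.2 + 0.65 × 35.6 = 39.66.
Difference: 41.4 − 39.66 = 1.74.
The excellent type prefers to separate.

1.74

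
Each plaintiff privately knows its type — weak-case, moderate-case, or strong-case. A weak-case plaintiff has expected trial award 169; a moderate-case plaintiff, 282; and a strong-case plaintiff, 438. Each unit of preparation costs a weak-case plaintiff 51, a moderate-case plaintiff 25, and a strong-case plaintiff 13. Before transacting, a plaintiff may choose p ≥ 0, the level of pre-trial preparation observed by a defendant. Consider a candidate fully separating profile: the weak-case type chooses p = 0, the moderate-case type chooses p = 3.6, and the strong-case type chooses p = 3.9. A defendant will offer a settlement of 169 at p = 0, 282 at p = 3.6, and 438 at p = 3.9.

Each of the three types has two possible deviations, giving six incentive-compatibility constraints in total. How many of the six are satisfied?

4

Moderate-case (own payoff 282 − 25×3.6 = 192): to p=0 gives 169 → no gain ✓; to p=3.9 gives 438 − 25×3.9 = 340.5 → profitable ✗.
Strong-case (own payoff 438 − 13×3.9 = 387.3): to p=0 gives 169 → no gain ✓; to p=3.6 gives 282 − 13×3.6 = 235.2 → no gain ✓.
Weak-case (own payoff 169): to p=3.6 gives 282 − 51×3.6 = 98.4 → no gain ✓; to p=3.9 gives 438 − 51×3.9 = 239.1 → profitable ✗.
4 of the 6 constraints hold; not an equilibrium.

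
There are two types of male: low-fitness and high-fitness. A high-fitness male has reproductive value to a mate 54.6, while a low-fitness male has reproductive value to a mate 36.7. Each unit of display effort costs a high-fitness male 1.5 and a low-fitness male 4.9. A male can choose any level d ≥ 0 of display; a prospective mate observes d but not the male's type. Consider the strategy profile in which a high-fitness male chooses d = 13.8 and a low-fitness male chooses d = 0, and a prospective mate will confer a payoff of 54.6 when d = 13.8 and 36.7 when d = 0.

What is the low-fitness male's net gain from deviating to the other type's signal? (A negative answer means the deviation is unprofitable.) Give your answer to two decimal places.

Playing d = 0 the low-fitness male receives 36.7.
Deviating to d = 13.8 brings payment 54.6 at cost 4.9 × 13.8 = 67.62, netting -13.02.
Gain from deviating: -13.02 − 36.7 = -49.72.
The gain is negative, so the low-fitness type's incentive-compatibility constraint is satisfied.

-49.72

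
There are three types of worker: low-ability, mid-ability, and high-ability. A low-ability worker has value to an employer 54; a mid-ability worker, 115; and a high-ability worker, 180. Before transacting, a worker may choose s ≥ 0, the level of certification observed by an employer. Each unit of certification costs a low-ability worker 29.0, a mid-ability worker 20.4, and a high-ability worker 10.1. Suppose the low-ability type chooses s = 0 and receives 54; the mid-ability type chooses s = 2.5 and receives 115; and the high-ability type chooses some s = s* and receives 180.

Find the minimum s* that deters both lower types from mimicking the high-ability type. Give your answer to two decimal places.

Low-ability type (on-path payoff 54) won't mimic when 54 ≥ 180 − 29.0·s*, i.e. s* ≥ 4.34.
Mid-ability type (on-path payoff 115 − 20.4×2.5 = 64) won't mimic when 64 ≥ 180 − 20.4·s*, i.e. s* ≥ 5.69.
Both must hold, so s* = max(4.34, 5.69) = 5.69. The mid-ability type's constraint binds.

5.69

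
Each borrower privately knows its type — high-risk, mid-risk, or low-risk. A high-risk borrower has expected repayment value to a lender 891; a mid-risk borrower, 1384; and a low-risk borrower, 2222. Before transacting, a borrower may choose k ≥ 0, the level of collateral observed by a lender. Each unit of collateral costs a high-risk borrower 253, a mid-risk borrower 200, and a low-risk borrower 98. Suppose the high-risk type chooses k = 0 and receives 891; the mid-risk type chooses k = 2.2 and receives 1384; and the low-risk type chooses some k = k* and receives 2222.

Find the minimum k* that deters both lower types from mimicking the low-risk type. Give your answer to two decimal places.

6.39

Mid-risk type (on-path payoff 1384 − 200×2.2 = 944) won't mimic when 944 ≥ 2222 − 200·k*, i.e. k* ≥ 6.39.
High-risk type (on-path payoff 891) won't mimic when 891 ≥ 2222 − 253·k*, i.e. k* ≥ 5.26.
Both must hold, so k* = max(5.26, 6.39) = 6.39. The mid-risk type's constraint binds.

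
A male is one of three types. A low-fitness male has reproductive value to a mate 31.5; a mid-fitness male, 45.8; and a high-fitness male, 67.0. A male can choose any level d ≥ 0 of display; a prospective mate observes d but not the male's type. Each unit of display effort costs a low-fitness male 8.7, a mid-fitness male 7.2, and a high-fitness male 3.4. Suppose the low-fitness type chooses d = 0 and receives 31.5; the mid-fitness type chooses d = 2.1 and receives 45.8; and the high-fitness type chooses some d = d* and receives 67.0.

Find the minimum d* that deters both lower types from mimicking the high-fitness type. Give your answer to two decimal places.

5.04

Mid-fitness type (on-path payoff 45.8 − 7.2×2.1 = 30.68) won't mimic when 30.68 ≥ 67.0 − 7.2·d*, i.e. d* ≥ 5.04.
Low-fitness type (on-path payoff 31.5) won't mimic when 31.5 ≥ 67.0 − 8.7·d*, i.e. d* ≥ 4.08.
Both must hold, so d* = max(4.08, 5.04) = 5.04. The mid-fitness type's constraint binds.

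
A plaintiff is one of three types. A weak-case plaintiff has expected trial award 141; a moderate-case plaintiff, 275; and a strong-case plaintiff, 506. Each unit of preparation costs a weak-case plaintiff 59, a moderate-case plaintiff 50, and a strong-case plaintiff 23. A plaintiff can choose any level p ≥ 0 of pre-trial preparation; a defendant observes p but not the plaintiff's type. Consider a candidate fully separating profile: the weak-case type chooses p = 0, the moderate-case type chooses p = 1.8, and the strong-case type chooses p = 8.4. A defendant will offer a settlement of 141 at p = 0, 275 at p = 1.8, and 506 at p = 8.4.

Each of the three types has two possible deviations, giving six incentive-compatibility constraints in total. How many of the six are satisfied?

5

Strong-case (own payoff 506 − 23×8.4 = 312.8): to p=0 gives 141 → no gain ✓; to p=1.8 gives 275 − 23×1.8 = 233.6 → no gain ✓.
Weak-case (own payoff 141): to p=1.8 gives 275 − 59×1.8 = 168.8 → profitable ✗; to p=8.4 gives 506 − 59×8.4 = 10.4 → no gain ✓.
Moderate-case (own payoff 275 − 50×1.8 = 185): to p=0 gives 141 → no gain ✓; to p=8.4 gives 506 − 50×8.4 = 86 → no gain ✓.
5 of the 6 constraints hold; not an equilibrium.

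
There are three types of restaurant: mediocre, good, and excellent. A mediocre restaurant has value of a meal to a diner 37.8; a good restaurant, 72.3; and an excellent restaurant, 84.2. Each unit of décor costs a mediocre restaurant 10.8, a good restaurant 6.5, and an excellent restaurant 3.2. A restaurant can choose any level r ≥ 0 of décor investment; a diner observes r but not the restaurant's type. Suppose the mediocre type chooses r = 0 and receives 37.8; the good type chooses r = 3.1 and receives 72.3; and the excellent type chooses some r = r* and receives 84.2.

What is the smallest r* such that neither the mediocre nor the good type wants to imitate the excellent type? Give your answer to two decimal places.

4.93

Mediocre type (on-path payoff 37.8) won't mimic when 37.8 ≥ 84.2 − 10.8·r*, i.e. r* ≥ 4.30.
Good type (on-path payoff 72.3 − 6.5×3.1 = 52.15) won't mimic when 52.15 ≥ 84.2 − 6.5·r*, i.e. r* ≥ 4.93.
Both must hold, so r* = max(4.30, 4.93) = 4.93. The good type's constraint binds.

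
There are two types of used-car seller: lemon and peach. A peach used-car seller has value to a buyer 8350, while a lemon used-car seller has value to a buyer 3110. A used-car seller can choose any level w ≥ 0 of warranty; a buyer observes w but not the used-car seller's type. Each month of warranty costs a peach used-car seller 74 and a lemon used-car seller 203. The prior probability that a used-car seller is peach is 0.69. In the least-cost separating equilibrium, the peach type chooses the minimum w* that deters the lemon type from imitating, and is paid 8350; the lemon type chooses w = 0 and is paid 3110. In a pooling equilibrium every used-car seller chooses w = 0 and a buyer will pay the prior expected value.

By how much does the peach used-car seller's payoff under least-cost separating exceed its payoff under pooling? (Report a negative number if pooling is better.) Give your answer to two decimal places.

Least-cost separating signal: w* solves 3110 = 8350 − 203·w*, so w* = (8350 − 3110)/203 ≈ 25.8128.
Peach type's separating payoff: 8350 − 74 × w* = 8350 − 74 × (8350 − 3110)/203 = 8350 − 387760/203 ≈ 6439.8522.
Pooling payoff: 0.69 × 8350 + 0.31 × 3110 = 6725.6.
Difference: 6439.8522 − 6725.6 = -285.7478, i.e. -285.75 to two decimal places.
The peach type would prefer the pooling outcome.

-285.75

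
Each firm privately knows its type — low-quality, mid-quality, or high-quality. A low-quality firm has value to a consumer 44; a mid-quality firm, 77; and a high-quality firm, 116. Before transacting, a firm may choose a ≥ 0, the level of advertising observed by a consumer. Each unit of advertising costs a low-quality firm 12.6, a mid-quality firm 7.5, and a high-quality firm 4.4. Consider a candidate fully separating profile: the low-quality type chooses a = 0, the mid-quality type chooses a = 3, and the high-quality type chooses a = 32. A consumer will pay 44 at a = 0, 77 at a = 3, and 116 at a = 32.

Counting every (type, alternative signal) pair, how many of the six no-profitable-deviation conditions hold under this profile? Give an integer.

High-quality (own payoff 116 − 4.4×32 = -24.8): to a=0 gives 44 → profitable ✗; to a=3 gives 77 − 4.4×3 = 63.8 → profitable ✗.
Mid-quality (own payoff 77 − 7.5×3 = 54.5): to a=0 gives 44 → no gain ✓; to a=32 gives 116 − 7.5×32 = -124 → no gain ✓.
Low-quality (own payoff 44): to a=3 gives 77 − 12.6×3 = 39.2 → no gain ✓; to a=32 gives 116 − 12.6×32 = -287.2 → no gain ✓.
4 of the 6 constraints hold; not an equilibrium.

4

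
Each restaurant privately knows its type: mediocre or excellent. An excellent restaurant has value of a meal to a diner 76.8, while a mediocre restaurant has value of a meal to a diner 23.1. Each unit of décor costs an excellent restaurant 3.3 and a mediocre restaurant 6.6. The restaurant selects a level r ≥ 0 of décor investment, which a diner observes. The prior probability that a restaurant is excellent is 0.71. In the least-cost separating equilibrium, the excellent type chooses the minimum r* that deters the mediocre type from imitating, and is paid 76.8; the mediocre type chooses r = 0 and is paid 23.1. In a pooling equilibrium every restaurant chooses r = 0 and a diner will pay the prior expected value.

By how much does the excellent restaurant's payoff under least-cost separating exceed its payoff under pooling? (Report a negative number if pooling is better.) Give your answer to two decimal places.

-11.28

Least-cost separating signal: r* solves 23.1 = 76.8 − 6.6·r*, so r* = (76.8 − 23.1)/6.6 ≈ 8.1364.
Excellent type's separating payoff: 76.8 − 3.3 × r* = 76.8 − 3.3 × (76.8 − 23.1)/6.6 = 76.8 − 177.21/6.6 = 49.95.
Pooling payoff: 0.71 × 76.8 + 0.29 × 23.1 = 61.227.
Difference: 49.95 − 61.227 = -11.277, i.e. -11.28 to two decimal places.
The excellent type would prefer the pooling outcome.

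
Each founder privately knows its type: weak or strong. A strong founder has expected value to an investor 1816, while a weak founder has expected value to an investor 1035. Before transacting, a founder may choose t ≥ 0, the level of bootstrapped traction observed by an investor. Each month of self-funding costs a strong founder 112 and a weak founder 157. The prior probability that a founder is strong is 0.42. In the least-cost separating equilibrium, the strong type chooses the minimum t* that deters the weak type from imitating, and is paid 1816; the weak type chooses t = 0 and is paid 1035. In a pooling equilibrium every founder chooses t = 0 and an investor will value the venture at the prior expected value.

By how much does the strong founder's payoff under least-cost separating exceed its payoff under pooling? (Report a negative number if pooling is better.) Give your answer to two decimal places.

Least-cost separating signal: t* solves 1035 = 1816 − 157·t*, so t* = (1816 − 1035)/157 ≈ 4.9745.
Strong type's separating payoff: 1816 − 112 × t* = 1816 − 112 × (1816 − 1035)/157 = 1816 − 87472/157 ≈ 1258.8535.
Pooling payoff: 0.42 × 1816 + 0.58 × 1035 = 1363.02.
Difference: 1258.8535 − 1363.02 = -104.1665, i.e. -104.17 to two decimal places.
The strong type would prefer the pooling outcome.

-104.17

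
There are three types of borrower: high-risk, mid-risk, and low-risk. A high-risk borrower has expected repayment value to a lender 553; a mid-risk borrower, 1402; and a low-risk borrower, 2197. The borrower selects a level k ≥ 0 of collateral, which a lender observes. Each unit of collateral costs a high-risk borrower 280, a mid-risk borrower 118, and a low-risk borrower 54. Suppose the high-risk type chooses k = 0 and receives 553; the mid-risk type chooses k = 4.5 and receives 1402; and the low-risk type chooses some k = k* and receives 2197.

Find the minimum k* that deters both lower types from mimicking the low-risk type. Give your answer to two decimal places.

11.24

Mid-risk type (on-path payoff 1402 − 118×4.5 = 871) won't mimic when 871 ≥ 2197 − 118·k*, i.e. k* ≥ 11.24.
High-risk type (on-path payoff 553) won't mimic when 553 ≥ 2197 − 280·k*, i.e. k* ≥ 5.87.
Both must hold, so k* = max(5.87, 11.24) = 11.24. The mid-risk type's constraint binds.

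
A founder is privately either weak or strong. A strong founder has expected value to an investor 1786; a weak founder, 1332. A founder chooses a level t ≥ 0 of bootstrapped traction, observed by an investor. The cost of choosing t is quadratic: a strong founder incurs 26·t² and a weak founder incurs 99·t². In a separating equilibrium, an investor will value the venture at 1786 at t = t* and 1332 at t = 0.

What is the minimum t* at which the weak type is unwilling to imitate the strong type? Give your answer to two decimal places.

The weak type at t = 0 receives 1332; imitating at t* yields 1786 − 99·t*².
Indifference: 1332 = 1786 − 99·t*², so t*² = (1786 − 1332) / 99 ≈ 4.5859.
t* = √4.5859 ≈ 2.14.

2.14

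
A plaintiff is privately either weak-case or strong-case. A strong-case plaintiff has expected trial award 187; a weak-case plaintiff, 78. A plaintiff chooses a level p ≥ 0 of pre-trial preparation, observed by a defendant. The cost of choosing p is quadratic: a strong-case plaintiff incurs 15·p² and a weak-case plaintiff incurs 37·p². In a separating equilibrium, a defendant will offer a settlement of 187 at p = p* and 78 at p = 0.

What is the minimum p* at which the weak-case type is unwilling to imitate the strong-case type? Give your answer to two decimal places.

The weak-case type at p = 0 receives 78; imitating at p* yields 187 − 37·p*².
Indifference: 78 = 187 − 37·p*², so p*² = (187 − 78) / 37 ≈ 2.9459.
p* = √2.9459 ≈ 1.72.

1.72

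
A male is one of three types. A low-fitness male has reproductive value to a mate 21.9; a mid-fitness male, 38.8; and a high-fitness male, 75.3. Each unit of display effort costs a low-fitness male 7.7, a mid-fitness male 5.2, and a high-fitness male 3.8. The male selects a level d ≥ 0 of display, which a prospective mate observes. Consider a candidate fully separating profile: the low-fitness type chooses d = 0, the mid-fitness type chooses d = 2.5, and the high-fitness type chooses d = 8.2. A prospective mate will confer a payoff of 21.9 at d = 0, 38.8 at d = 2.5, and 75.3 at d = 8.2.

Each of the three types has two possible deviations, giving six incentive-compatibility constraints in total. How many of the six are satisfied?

5

Mid-fitness (own payoff 38.8 − 5.2×2.5 = 25.8): to d=0 gives 21.9 → no gain ✓; to d=8.2 gives 75.3 − 5.2×8.2 = 32.66 → profitable ✗.
High-fitness (own payoff 75.3 − 3.8×8.2 = 44.14): to d=0 gives 21.9 → no gain ✓; to d=2.5 gives 38.8 − 3.8×2.5 = 29.3 → no gain ✓.
Low-fitness (own payoff 21.9): to d=2.5 gives 38.8 − 7.7×2.5 = 19.55 → no gain ✓; to d=8.2 gives 75.3 − 7.7×8.2 = 12.16 → no gain ✓.
5 of the 6 constraints hold; not an equilibrium.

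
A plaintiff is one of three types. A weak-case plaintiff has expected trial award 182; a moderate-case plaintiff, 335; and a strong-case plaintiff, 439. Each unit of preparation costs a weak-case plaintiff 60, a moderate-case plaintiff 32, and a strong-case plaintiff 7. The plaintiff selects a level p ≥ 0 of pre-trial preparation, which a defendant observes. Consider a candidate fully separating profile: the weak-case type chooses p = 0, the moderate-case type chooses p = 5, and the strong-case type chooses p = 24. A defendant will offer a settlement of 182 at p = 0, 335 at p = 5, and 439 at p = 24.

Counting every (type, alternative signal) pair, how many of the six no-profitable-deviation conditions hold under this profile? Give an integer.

4

Weak-case (own payoff 182): to p=5 gives 335 − 60×5 = 35 → no gain ✓; to p=24 gives 439 − 60×24 = -1001 → no gain ✓.
Strong-case (own payoff 439 − 7×24 = 271): to p=0 gives 182 → no gain ✓; to p=5 gives 335 − 7×5 = 300 → profitable ✗.
Moderate-case (own payoff 335 − 32×5 = 175): to p=0 gives 182 → profitable ✗; to p=24 gives 439 − 32×24 = -329 → no gain ✓.
4 of the 6 constraints hold; not an equilibrium.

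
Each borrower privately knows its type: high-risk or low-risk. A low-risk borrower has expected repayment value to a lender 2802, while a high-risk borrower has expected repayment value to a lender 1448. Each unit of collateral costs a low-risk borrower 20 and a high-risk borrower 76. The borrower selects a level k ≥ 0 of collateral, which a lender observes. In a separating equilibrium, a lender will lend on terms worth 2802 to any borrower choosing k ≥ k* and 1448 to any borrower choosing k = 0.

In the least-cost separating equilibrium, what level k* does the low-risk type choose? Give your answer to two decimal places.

17.82

A high-risk borrower choosing k = 0 receives 1448.
Imitating at k* instead would pay 2802 at cost 76·k*, netting 2802 − 76·k*.
Indifference: 1448 = 2802 − 76·k*, so k* = (2802 − 1448) / 76 ≈ 17.82.
At k* the high-risk type's incentive constraint just binds; the low-risk type strictly prefers k* since its per-unit cost is lower.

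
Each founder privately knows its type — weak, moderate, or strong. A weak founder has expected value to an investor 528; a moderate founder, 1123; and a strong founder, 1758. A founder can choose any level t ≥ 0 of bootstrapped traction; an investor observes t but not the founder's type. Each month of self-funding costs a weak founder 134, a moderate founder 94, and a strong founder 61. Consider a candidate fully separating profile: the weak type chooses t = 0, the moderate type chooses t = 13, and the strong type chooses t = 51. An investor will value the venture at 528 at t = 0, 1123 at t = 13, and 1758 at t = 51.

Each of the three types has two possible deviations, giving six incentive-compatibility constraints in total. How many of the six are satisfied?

3

Moderate (own payoff 1123 − 94×13 = -99): to t=0 gives 528 → profitable ✗; to t=51 gives 1758 − 94×51 = -3036 → no gain ✓.
Weak (own payoff 528): to t=13 gives 1123 − 134×13 = -619 → no gain ✓; to t=51 gives 1758 − 134×51 = -5076 → no gain ✓.
Strong (own payoff 1758 − 61×51 = -1353): to t=0 gives 528 → profitable ✗; to t=13 gives 1123 − 61×13 = 330 → profitable ✗.
3 of the 6 constraints hold; not an equilibrium.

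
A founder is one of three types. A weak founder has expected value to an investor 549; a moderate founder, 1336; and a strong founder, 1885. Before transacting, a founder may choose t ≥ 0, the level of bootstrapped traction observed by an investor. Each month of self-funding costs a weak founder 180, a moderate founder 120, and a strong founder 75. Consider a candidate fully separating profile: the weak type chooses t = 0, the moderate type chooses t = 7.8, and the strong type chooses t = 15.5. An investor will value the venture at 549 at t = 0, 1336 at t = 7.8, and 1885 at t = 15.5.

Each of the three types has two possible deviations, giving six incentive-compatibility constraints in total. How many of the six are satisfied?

4

Weak (own payoff 549): to t=7.8 gives 1336 − 180×7.8 = -68 → no gain ✓; to t=15.5 gives 1885 − 180×15.5 = -905 → no gain ✓.
Moderate (own payoff 1336 − 120×7.8 = 400): to t=0 gives 549 → profitable ✗; to t=15.5 gives 1885 − 120×15.5 = 25 → no gain ✓.
Strong (own payoff 1885 − 75×15.5 = 722.5): to t=0 gives 549 → no gain ✓; to t=7.8 gives 1336 − 75×7.8 = 751 → profitable ✗.
4 of the 6 constraints hold; not an equilibrium.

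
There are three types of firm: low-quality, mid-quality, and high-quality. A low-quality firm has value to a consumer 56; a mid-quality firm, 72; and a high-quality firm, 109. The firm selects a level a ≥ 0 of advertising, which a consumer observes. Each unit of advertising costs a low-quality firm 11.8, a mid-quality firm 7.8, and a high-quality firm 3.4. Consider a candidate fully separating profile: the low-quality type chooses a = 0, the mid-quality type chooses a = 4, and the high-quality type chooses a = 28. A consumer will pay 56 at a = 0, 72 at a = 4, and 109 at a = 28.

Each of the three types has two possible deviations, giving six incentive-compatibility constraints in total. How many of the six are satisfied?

3

High-quality (own payoff 109 − 3.4×28 = 13.8): to a=0 gives 56 → profitable ✗; to a=4 gives 72 − 3.4×4 = 58.4 → profitable ✗.
Mid-quality (own payoff 72 − 7.8×4 = 40.8): to a=0 gives 56 → profitable ✗; to a=28 gives 109 − 7.8×28 = -109.4 → no gain ✓.
Low-quality (own payoff 56): to a=4 gives 72 − 11.8×4 = 24.8 → no gain ✓; to a=28 gives 109 − 11.8×28 = -221.4 → no gain ✓.
3 of the 6 constraints hold; not an equilibrium.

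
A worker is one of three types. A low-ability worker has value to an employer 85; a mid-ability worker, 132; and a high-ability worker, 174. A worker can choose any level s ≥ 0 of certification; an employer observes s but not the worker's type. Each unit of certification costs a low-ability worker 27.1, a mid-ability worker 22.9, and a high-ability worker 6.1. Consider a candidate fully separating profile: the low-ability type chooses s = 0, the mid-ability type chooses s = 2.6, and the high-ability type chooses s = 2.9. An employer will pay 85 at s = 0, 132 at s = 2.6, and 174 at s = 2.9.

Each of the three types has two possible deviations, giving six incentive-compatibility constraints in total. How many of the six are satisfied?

3

High-ability (own payoff 174 − 6.1×2.9 = 156.31): to s=0 gives 85 → no gain ✓; to s=2.6 gives 132 − 6.1×2.6 = 116.14 → no gain ✓.
Mid-ability (own payoff 132 − 22.9×2.6 = 72.46): to s=0 gives 85 → profitable ✗; to s=2.9 gives 174 − 22.9×2.9 = 107.59 → profitable ✗.
Low-ability (own payoff 85): to s=2.6 gives 132 − 27.1×2.6 = 61.54 → no gain ✓; to s=2.9 gives 174 − 27.1×2.9 = 95.41 → profitable ✗.
3 of the 6 constraints hold; not an equilibrium.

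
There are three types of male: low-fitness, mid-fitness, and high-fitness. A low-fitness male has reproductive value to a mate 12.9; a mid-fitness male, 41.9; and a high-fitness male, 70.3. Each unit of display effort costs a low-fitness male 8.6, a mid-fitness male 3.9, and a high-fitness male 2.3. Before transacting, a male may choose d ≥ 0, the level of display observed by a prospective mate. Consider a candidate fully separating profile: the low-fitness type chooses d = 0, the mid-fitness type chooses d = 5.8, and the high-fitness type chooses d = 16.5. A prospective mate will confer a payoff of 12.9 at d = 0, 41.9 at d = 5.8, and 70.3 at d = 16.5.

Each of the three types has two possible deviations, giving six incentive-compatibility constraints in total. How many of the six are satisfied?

6

Mid-fitness (own payoff 41.9 − 3.9×5.8 = 19.28): to d=0 gives 12.9 → no gain ✓; to d=16.5 gives 70.3 − 3.9×16.5 = 5.95 → no gain ✓.
High-fitness (own payoff 70.3 − 2.3×16.5 = 32.35): to d=0 gives 12.9 → no gain ✓; to d=5.8 gives 41.9 − 2.3×5.8 = 28.56 → no gain ✓.
Low-fitness (own payoff 12.9): to d=5.8 gives 41.9 − 8.6×5.8 = -7.98 → no gain ✓; to d=16.5 gives 70.3 − 8.6×16.5 = -71.6 → no gain ✓.
6 of the 6 constraints hold; this profile is a separating equilibrium.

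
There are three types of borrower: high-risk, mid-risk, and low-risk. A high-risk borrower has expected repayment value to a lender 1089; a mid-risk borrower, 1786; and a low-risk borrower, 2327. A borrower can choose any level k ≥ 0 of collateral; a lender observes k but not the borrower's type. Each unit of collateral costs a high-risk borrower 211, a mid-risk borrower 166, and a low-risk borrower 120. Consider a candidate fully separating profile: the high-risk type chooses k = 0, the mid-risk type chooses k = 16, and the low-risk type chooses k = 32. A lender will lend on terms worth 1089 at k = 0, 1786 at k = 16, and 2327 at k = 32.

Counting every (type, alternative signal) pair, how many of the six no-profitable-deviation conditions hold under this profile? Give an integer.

3

Low-risk (own payoff 2327 − 120×32 = -1513): to k=0 gives 1089 → profitable ✗; to k=16 gives 1786 − 120×16 = -134 → profitable ✗.
High-risk (own payoff 1089): to k=16 gives 1786 − 211×16 = -1590 → no gain ✓; to k=32 gives 2327 − 211×32 = -4425 → no gain ✓.
Mid-risk (own payoff 1786 − 166×16 = -870): to k=0 gives 1089 → profitable ✗; to k=32 gives 2327 − 166×32 = -2985 → no gain ✓.
3 of the 6 constraints hold; not an equilibrium.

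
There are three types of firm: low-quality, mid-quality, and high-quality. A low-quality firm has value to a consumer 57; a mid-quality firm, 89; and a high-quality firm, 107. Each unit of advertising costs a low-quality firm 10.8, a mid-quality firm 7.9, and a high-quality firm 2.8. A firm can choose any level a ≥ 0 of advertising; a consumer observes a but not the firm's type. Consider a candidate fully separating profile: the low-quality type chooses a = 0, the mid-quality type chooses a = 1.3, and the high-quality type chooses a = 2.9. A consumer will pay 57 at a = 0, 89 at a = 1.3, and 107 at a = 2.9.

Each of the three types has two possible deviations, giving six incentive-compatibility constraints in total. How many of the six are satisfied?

High-quality (own payoff 107 − 2.8×2.9 = 98.88): to a=0 gives 57 → no gain ✓; to a=1.3 gives 89 − 2.8×1.3 = 85.36 → no gain ✓.
Low-quality (own payoff 57): to a=1.3 gives 89 − 10.8×1.3 = 74.96 → profitable ✗; to a=2.9 gives 107 − 10.8×2.9 = 75.68 → profitable ✗.
Mid-quality (own payoff 89 − 7.9×1.3 = 78.73): to a=0 gives 57 → no gain ✓; to a=2.9 gives 107 − 7.9×2.9 = 84.09 → profitable ✗.
3 of the 6 constraints hold; not an equilibrium.

3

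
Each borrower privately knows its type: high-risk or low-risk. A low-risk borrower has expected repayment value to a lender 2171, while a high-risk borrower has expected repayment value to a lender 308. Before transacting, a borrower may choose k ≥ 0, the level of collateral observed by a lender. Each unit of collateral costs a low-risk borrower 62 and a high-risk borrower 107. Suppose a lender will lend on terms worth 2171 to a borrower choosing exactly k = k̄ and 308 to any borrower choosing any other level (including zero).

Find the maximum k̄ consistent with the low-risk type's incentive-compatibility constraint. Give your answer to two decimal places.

30.05

Choosing k̄ yields the low-risk type 2171 − 62·k̄; choosing zero yields 308.
The low-risk type is indifferent at 2171 − 62·k̄ = 308, i.e. k̄ = (2171 − 308) / 62 ≈ 30.05.
For any k̄ above 30.05 the low-risk type would rather pool at zero, so separation collapses.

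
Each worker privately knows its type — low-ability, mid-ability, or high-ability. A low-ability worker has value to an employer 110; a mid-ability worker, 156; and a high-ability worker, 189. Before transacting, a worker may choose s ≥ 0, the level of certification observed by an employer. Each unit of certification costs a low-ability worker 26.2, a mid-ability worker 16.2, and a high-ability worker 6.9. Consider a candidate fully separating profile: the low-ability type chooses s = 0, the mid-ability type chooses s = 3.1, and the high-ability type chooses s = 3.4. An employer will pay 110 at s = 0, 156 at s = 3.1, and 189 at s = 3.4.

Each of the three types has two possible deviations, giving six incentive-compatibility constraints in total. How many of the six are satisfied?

Mid-ability (own payoff 156 − 16.2×3.1 = 105.78): to s=0 gives 110 → profitable ✗; to s=3.4 gives 189 − 16.2×3.4 = 133.92 → profitable ✗.
High-ability (own payoff 189 − 6.9×3.4 = 165.54): to s=0 gives 110 → no gain ✓; to s=3.1 gives 156 − 6.9×3.1 = 134.61 → no gain ✓.
Low-ability (own payoff 110): to s=3.1 gives 156 − 26.2×3.1 = 74.78 → no gain ✓; to s=3.4 gives 189 − 26.2×3.4 = 99.92 → no gain ✓.
4 of the 6 constraints hold; not an equilibrium.

4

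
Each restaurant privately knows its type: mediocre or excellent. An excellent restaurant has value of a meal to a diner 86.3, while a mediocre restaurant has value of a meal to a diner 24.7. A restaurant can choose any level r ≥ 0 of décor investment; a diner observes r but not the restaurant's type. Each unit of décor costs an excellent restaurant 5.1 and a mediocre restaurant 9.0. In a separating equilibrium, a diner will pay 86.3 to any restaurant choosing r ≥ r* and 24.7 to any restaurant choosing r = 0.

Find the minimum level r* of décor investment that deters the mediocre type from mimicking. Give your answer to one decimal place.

6.8

A mediocre restaurant choosing r = 0 receives 24.7.
Imitating at r* instead would pay 86.3 at cost 9.0·r*, netting 86.3 − 9.0·r*.
Indifference: 24.7 = 86.3 − 9.0·r*, so r* = (86.3 − 24.7) / 9.0 ≈ 6.8.
At r* the mediocre type's incentive constraint just binds; the excellent type strictly prefers r* since its per-unit cost is lower.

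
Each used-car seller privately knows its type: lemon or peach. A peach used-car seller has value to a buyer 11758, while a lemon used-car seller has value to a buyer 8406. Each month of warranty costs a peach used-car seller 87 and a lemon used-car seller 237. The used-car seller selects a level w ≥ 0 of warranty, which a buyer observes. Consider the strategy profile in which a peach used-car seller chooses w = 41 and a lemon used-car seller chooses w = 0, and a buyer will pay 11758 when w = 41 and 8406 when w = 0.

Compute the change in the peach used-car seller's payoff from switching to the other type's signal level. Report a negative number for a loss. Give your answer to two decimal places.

Playing w = 41 the peach used-car seller receives 11758 − 87 × 41 = 8191.
Deviating to w = 0 yields 8406 instead.
Gain from deviating: 8406 − 8191 = 215.00.
The gain is positive, so the peach type's incentive-compatibility constraint is violated — this profile is not a separating equilibrium.

215.00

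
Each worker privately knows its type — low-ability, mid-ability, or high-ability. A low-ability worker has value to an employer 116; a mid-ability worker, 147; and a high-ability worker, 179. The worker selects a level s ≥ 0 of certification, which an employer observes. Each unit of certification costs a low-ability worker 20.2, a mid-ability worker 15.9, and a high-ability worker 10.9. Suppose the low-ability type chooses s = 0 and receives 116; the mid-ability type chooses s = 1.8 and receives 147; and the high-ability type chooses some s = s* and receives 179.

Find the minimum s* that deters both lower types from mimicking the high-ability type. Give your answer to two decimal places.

Low-ability type (on-path payoff 116) won't mimic when 116 ≥ 179 − 20.2·s*, i.e. s* ≥ 3.12.
Mid-ability type (on-path payoff 147 − 15.9×1.8 = 118.38) won't mimic when 118.38 ≥ 179 − 15.9·s*, i.e. s* ≥ 3.81.
Both must hold, so s* = max(3.12, 3.81) = 3.81. The mid-ability type's constraint binds.

3.81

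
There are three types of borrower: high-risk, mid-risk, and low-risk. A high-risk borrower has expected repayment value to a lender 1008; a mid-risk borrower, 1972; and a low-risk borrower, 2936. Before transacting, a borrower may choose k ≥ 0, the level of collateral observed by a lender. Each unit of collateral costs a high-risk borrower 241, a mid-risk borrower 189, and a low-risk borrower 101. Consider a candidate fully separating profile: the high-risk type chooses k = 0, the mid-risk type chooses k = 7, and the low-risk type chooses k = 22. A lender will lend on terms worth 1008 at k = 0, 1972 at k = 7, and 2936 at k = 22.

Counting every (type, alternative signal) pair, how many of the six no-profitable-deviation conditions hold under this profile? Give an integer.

3

Mid-risk (own payoff 1972 − 189×7 = 649): to k=0 gives 1008 → profitable ✗; to k=22 gives 2936 − 189×22 = -1222 → no gain ✓.
High-risk (own payoff 1008): to k=7 gives 1972 − 241×7 = 285 → no gain ✓; to k=22 gives 2936 − 241×22 = -2366 → no gain ✓.
Low-risk (own payoff 2936 − 101×22 = 714): to k=0 gives 1008 → profitable ✗; to k=7 gives 1972 − 101×7 = 1265 → profitable ✗.
3 of the 6 constraints hold; not an equilibrium.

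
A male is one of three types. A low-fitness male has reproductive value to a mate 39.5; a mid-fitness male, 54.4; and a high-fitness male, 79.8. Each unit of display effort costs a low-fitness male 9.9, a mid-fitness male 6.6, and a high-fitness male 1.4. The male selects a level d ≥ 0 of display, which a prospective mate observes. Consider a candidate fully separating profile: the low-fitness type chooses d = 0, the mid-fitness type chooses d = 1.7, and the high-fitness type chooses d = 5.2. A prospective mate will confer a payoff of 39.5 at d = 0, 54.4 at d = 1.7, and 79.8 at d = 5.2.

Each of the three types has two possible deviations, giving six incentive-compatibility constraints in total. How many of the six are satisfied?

High-fitness (own payoff 79.8 − 1.4×5.2 = 72.52): to d=0 gives 39.5 → no gain ✓; to d=1.7 gives 54.4 − 1.4×1.7 = 52.02 → no gain ✓.
Mid-fitness (own payoff 54.4 − 6.6×1.7 = 43.18): to d=0 gives 39.5 → no gain ✓; to d=5.2 gives 79.8 − 6.6×5.2 = 45.48 → profitable ✗.
Low-fitness (own payoff 39.5): to d=1.7 gives 54.4 − 9.9×1.7 = 37.57 → no gain ✓; to d=5.2 gives 79.8 − 9.9×5.2 = 28.32 → no gain ✓.
5 of the 6 constraints hold; not an equilibrium.

5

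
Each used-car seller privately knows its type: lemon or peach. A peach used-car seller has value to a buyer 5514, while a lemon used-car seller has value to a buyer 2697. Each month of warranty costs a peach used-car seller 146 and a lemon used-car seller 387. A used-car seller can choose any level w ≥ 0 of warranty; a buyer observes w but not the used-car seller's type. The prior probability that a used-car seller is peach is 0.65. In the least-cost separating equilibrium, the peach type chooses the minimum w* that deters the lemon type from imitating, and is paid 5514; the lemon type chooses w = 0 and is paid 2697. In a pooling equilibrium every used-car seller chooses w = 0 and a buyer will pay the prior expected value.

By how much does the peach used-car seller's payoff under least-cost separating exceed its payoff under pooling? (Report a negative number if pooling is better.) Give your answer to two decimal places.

Least-cost separating signal: w* solves 2697 = 5514 − 387·w*, so w* = (5514 − 2697)/387 ≈ 7.2791.
Peach type's separating payoff: 5514 − 146 × w* = 5514 − 146 × (5514 − 2697)/387 = 5514 − 411282/387 ≈ 4451.2558.
Pooling payoff: 0.65 × 5514 + 0.35 × 2697 = 4528.05.
Difference: 4451.2558 − 4528.05 = -76.7942, i.e. -76.79 to two decimal places.
The peach type would prefer the pooling outcome.

-76.79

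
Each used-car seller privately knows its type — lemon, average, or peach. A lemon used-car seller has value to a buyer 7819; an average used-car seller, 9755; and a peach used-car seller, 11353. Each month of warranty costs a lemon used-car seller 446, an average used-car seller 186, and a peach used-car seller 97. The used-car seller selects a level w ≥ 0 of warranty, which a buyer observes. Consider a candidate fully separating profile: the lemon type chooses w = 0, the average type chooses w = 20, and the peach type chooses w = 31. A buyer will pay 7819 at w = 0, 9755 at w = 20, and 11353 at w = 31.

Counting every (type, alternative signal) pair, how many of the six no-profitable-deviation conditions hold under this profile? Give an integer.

Average (own payoff 9755 − 186×20 = 6035): to w=0 gives 7819 → profitable ✗; to w=31 gives 11353 − 186×31 = 5587 → no gain ✓.
Peach (own payoff 11353 − 97×31 = 8346): to w=0 gives 7819 → no gain ✓; to w=20 gives 9755 − 97×20 = 7815 → no gain ✓.
Lemon (own payoff 7819): to w=20 gives 9755 − 446×20 = 835 → no gain ✓; to w=31 gives 11353 − 446×31 = -2473 → no gain ✓.
5 of the 6 constraints hold; not an equilibrium.

5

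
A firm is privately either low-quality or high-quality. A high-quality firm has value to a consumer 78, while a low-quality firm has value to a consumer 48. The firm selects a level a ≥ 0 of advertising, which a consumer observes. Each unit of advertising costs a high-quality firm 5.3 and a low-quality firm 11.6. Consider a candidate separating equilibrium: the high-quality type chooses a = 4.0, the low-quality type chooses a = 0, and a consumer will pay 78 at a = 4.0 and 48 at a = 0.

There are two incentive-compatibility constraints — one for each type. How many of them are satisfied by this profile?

2

High-quality type: signal → 78 − 5.3 × 4.0 = 56.8; deviate to 0 → 48. IC holds (56.8 ≥ 48).
Low-quality type: stay at 0 → 48; mimic → 78 − 11.6 × 4.0 = 31.6. IC holds (48 ≥ 31.6).
2 of 2 constraints hold, so this is a separating equilibrium.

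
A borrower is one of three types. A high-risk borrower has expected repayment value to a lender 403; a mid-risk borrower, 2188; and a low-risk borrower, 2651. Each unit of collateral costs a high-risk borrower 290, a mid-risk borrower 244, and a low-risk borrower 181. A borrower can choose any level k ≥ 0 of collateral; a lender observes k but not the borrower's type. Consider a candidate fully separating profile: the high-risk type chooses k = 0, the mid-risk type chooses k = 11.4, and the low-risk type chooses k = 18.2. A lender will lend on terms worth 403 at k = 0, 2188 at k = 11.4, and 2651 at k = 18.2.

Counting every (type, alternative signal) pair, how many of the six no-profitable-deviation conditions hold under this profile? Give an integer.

3

Mid-risk (own payoff 2188 − 244×11.4 = -593.6): to k=0 gives 403 → profitable ✗; to k=18.2 gives 2651 − 244×18.2 = -1789.8 → no gain ✓.
Low-risk (own payoff 2651 − 181×18.2 = -643.2): to k=0 gives 403 → profitable ✗; to k=11.4 gives 2188 − 181×11.4 = 124.6 → profitable ✗.
High-risk (own payoff 403): to k=11.4 gives 2188 − 290×11.4 = -1118 → no gain ✓; to k=18.2 gives 2651 − 290×18.2 = -2627 → no gain ✓.
3 of the 6 constraints hold; not an equilibrium.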